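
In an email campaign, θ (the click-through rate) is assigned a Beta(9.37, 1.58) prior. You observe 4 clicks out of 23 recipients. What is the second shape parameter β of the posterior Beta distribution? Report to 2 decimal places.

20.58

The Beta prior is conjugate to a Binomial/Bernoulli likelihood; the update adds successes to α and failures to β.
Posterior: Beta(α+k, β+n−k) = Beta(9.37+4, 1.58+19) = Beta(13.37, 20.58).
Posterior β = 20.58.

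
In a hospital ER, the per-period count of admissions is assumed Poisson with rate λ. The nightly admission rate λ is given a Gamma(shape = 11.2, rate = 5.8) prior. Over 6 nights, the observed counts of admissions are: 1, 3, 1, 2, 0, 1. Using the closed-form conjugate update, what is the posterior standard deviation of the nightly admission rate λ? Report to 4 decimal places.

0.3713

With a Gamma(shape α, rate β) prior, the Poisson likelihood is conjugate: the posterior is Gamma(α + ΣXᵢ, β + n).
Sum of counts S = 8 over n = 6 nights.
Posterior: Gamma(α+S, β+n) = Gamma(11.2+8, 5.8+6) = Gamma(19.2, 11.8).
SD = √α/β = √19.2/11.8 = 0.3713.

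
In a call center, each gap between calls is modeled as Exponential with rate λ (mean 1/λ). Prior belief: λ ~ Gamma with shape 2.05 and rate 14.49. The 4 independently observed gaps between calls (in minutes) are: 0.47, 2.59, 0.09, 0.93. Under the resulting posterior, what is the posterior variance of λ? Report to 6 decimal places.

0.017544

With a Gamma(shape α, rate β) prior on the exponential rate λ, the posterior after n observations with total T = Σxᵢ is Gamma(α+n, β+T).
Sum of observations T = 4.08 minutes; n = 4.
Posterior: Gamma(2.05+4, 14.49+4.08) = Gamma(6.05, 18.57).
Var = α/β² = 0.017544.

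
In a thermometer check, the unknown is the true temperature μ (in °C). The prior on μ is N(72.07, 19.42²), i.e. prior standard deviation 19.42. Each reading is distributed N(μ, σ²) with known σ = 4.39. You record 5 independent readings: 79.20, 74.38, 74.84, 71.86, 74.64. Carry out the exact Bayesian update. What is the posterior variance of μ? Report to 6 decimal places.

3.815425

For Normal data with known variance σ², a Normal(μ₀, σ₀²) prior on μ is conjugate. Posterior precision = 1/σ₀² + n/σ²; posterior mean is the precision-weighted average of μ₀ and x̄.
σ₀² = 19.42² = 377.1364, σ² = 4.39² = 19.2721; σ² + n·σ₀² = 19.2721 + 5·377.1364 = 1904.9541.
Posterior precision = 1/σ₀² + n/σ² = 1/377.1364 + 5/19.2721 = (σ² + n·σ₀²)/(σ₀²σ²) = 1904.9541/(377.1364·19.2721); posterior variance σₙ² = σ₀²σ²/(σ² + n·σ₀²) = 377.1364·19.2721/1904.9541 = 3.815425.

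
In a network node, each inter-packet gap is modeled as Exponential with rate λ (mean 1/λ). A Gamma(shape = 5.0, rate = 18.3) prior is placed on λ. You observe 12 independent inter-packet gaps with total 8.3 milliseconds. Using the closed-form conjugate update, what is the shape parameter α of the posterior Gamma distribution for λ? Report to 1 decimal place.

17.0

With a Gamma(shape α, rate β) prior on the exponential rate λ, the posterior after n observations with total T = Σxᵢ is Gamma(α+n, β+T).
Posterior: Gamma(5.0+12, 18.3+8.3) = Gamma(17.0, 26.6).
Posterior α = 17.0.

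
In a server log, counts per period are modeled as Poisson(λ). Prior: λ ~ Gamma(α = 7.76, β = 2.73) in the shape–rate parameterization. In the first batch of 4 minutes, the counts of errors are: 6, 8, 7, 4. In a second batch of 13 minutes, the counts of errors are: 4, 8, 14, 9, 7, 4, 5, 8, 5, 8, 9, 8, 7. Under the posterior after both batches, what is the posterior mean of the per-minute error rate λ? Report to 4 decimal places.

With a Gamma(shape α, rate β) prior, the Poisson likelihood is conjugate: the posterior is Gamma(α + ΣXᵢ, β + n).
Batch 1: sum of counts S = 25 over n = 4 minutes.
After batch 1: Gamma(α+S, β+n) = Gamma(7.76+25, 2.73+4) = Gamma(32.76, 6.73).
Batch 2: sum of counts S = 96 over n = 13 minutes.
After batch 2: Gamma(α+S, β+n) = Gamma(32.76+96, 6.73+13) = Gamma(128.76, 19.73).
Posterior mean = α/β = 128.76/19.73 = 6.5261.

6.5261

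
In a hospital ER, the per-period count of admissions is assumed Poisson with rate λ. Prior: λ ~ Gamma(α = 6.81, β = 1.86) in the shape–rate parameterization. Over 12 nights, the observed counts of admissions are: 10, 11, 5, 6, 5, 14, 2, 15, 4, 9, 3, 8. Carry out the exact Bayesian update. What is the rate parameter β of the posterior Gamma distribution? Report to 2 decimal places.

With a Gamma(shape α, rate β) prior, the Poisson likelihood is conjugate: the posterior is Gamma(α + ΣXᵢ, β + n).
Sum of counts S = 92 over n = 12 nights.
Posterior: Gamma(α+S, β+n) = Gamma(6.81+92, 1.86+12) = Gamma(98.81, 13.86).
Posterior β = 13.86.

13.86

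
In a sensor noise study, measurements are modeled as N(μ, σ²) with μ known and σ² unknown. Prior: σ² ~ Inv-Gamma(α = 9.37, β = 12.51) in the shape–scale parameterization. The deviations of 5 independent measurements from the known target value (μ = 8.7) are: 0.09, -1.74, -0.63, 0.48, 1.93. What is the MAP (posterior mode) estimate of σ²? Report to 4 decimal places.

With known mean μ and an Inverse-Gamma(α, β) prior on σ², the Normal likelihood is conjugate: posterior is Inv-Gamma(α + n/2, β + Σ(xᵢ−μ)²/2).
Σ(xᵢ−μ)² = (0.09)² + (-1.74)² + (-0.63)² + (0.48)² + (1.93)² = 7.3879.
Posterior: Inv-Gamma(9.37 + 5/2, 12.51 + 7.3879/2) = Inv-Gamma(11.87, 16.20395).
Mode = β/(α+1) = 16.20395/12.87 = 1.2590.

1.2590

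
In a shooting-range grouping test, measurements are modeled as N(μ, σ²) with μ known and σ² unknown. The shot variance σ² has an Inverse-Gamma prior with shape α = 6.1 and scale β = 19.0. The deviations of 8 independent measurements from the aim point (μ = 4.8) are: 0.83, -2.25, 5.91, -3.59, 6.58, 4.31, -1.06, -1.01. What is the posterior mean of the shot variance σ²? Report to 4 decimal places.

With known mean μ and an Inverse-Gamma(α, β) prior on σ², the Normal likelihood is conjugate: posterior is Inv-Gamma(α + n/2, β + Σ(xᵢ−μ)²/2).
Σ(xᵢ−μ)² = (0.83)² + (-2.25)² + (5.91)² + (-3.59)² + (6.58)² + (4.31)² + (-1.06)² + (-1.01)² = 117.5838.
Posterior: Inv-Gamma(6.1 + 8/2, 19.0 + 117.5838/2) = Inv-Gamma(10.10, 77.79190).
E[σ²|data] = β/(α−1) = 77.79190/9.10 = 8.5486.

8.5486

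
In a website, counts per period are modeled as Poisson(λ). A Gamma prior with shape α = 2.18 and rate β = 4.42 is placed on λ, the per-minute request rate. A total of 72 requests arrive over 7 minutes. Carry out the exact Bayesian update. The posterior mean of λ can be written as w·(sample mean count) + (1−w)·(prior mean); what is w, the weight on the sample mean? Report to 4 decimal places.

0.6130

With a Gamma(shape α, rate β) prior, the Poisson likelihood is conjugate: the posterior is Gamma(α + ΣXᵢ, β + n).
Posterior mean = (α₀+S)/(β₀+n) = [n/(β₀+n)]·(S/n) + [β₀/(β₀+n)]·(α₀/β₀), so only n and β₀ enter the weight.
Weight on data w = n/(β₀+n) = 7/(4.42+7) = 7/11.42 = 0.6130.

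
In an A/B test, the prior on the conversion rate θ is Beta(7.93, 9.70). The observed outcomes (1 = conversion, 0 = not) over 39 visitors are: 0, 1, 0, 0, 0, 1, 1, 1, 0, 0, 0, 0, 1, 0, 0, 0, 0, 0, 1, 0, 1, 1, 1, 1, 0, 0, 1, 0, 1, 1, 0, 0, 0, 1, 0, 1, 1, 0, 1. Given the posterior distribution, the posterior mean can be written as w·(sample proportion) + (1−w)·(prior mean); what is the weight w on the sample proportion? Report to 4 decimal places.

0.6887

The Beta prior is conjugate to a Binomial/Bernoulli likelihood; the update adds successes to α and failures to β.
Posterior mean = (α₀+k)/(α₀+β₀+n) = [n/(α₀+β₀+n)]·(k/n) + [(α₀+β₀)/(α₀+β₀+n)]·α₀/(α₀+β₀), so only n and the prior enter the weight.
The weight on the data is w = n/(α₀+β₀+n) = 39/(7.93+9.70+39) = 39/56.63 = 0.6887.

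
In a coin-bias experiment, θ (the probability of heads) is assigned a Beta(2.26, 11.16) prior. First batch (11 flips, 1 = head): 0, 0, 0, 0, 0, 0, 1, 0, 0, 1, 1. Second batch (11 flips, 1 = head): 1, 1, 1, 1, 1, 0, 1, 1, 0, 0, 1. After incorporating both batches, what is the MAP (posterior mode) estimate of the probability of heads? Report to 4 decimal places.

The Beta prior is conjugate to a Binomial/Bernoulli likelihood; the update adds successes to α and failures to β.
After batch 1: Beta(2.26+3, 11.16+8) = Beta(5.26, 19.16).
After batch 2: Beta(5.26+8, 19.16+3) = Beta(13.26, 22.16).
Mode of Beta(a,b) for a,b>1 is (a−1)/(a+b−2) = 12.26/33.42 = 0.3668.

0.3668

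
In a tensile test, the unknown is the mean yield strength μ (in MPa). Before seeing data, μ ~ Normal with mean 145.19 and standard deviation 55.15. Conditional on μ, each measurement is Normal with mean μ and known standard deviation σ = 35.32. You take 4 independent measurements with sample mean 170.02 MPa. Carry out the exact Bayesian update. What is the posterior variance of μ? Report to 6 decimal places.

282.870279

For Normal data with known variance σ², a Normal(μ₀, σ₀²) prior on μ is conjugate. Posterior precision = 1/σ₀² + n/σ²; posterior mean is the precision-weighted average of μ₀ and x̄.
σ₀² = 55.15² = 3041.5225, σ² = 35.32² = 1247.5024; σ² + n·σ₀² = 1247.5024 + 4·3041.5225 = 13413.5924.
Posterior precision = 1/σ₀² + n/σ² = 1/3041.5225 + 4/1247.5024 = (σ² + n·σ₀²)/(σ₀²σ²) = 13413.5924/(3041.5225·1247.5024); posterior variance σₙ² = σ₀²σ²/(σ² + n·σ₀²) = 3041.5225·1247.5024/13413.5924 = 282.870279.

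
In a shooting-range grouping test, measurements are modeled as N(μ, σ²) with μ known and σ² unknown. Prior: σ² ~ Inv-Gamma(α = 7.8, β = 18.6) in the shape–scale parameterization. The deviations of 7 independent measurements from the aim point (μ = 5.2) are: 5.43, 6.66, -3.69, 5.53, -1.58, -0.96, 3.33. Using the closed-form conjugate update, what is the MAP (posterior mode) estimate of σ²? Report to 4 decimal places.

6.9002

With known mean μ and an Inverse-Gamma(α, β) prior on σ², the Normal likelihood is conjugate: posterior is Inv-Gamma(α + n/2, β + Σ(xᵢ−μ)²/2).
Σ(xᵢ−μ)² = (5.43)² + (6.66)² + (-3.69)² + (5.53)² + (-1.58)² + (-0.96)² + (3.33)² = 132.5444.
Posterior: Inv-Gamma(7.8 + 7/2, 18.6 + 132.5444/2) = Inv-Gamma(11.30, 84.87220).
Mode = β/(α+1) = 84.87220/12.30 = 6.9002.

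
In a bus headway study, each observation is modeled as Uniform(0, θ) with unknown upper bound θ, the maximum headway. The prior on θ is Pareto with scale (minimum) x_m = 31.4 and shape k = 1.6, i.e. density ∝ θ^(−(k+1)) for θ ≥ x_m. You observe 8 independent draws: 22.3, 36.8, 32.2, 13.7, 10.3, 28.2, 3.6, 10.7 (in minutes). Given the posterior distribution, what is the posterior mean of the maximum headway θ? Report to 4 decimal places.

A Pareto(scale x_m, shape k) prior on the upper bound θ of Uniform(0, θ) is conjugate: posterior is Pareto(max(x_m, max xᵢ), k + n).
Sample maximum = 36.8; prior scale x_m = 31.4 → posterior scale = max = 36.8.
Posterior shape = 1.6 + 8 = 9.6.
E[θ|data] = k·x_m/(k−1) = 9.6·36.8/8.6 = 41.0791.

41.0791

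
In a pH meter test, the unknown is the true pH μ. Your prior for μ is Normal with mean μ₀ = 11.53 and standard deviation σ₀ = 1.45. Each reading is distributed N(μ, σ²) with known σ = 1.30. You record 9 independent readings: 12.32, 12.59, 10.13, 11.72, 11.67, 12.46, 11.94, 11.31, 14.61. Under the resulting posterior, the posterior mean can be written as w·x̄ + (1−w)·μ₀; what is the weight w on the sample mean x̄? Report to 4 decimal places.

0.9180

For Normal data with known variance σ², a Normal(μ₀, σ₀²) prior on μ is conjugate. Posterior precision = 1/σ₀² + n/σ²; posterior mean is the precision-weighted average of μ₀ and x̄.
σ₀² = 1.45² = 2.1025, σ² = 1.30² = 1.69. Prior precision 1/σ₀² = 1/2.1025; data precision n/σ² = 9/1.69.
w = (n/σ²)/(1/σ₀² + n/σ²) = n·σ₀²/(σ² + n·σ₀²) = 9·2.1025/(1.69 + 9·2.1025) = 18.9225/20.6125 = 0.9180.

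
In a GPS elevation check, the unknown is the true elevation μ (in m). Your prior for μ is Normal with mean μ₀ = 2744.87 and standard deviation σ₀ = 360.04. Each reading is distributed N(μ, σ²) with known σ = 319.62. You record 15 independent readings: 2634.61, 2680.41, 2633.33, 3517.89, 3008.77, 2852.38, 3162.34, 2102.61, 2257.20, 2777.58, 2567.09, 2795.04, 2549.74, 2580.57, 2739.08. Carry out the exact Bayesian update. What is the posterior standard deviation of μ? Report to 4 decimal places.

80.4395

For Normal data with known variance σ², a Normal(μ₀, σ₀²) prior on μ is conjugate. Posterior precision = 1/σ₀² + n/σ²; posterior mean is the precision-weighted average of μ₀ and x̄.
σ₀² = 360.04² = 129628.8016, σ² = 319.62² = 102156.9444; σ² + n·σ₀² = 102156.9444 + 15·129628.8016 = 2046588.9684.
Posterior precision = 1/σ₀² + n/σ² = 1/129628.8016 + 15/102156.9444 = (σ² + n·σ₀²)/(σ₀²σ²) = 2046588.9684/(129628.8016·102156.9444); posterior variance σₙ² = σ₀²σ²/(σ² + n·σ₀²) = 129628.8016·102156.9444/2046588.9684 = 6470.513856.
Posterior SD = √σₙ² = √(129628.8016·102156.9444/2046588.9684) = 80.4395.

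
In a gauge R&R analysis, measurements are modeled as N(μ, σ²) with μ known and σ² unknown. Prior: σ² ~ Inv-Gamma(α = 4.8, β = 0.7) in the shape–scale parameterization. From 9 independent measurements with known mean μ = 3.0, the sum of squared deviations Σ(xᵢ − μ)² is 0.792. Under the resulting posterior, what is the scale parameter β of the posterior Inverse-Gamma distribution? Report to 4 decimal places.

With known mean μ and an Inverse-Gamma(α, β) prior on σ², the Normal likelihood is conjugate: posterior is Inv-Gamma(α + n/2, β + Σ(xᵢ−μ)²/2).
Posterior: Inv-Gamma(4.8 + 9/2, 0.7 + 0.792/2) = Inv-Gamma(9.30, 1.0960).
Posterior β = 1.0960.

1.0960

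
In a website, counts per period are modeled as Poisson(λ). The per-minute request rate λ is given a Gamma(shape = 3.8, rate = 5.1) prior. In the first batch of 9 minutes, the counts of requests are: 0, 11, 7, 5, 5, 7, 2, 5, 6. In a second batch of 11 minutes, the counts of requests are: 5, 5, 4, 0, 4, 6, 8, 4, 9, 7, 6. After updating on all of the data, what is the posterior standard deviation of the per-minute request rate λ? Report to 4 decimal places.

0.4175

With a Gamma(shape α, rate β) prior, the Poisson likelihood is conjugate: the posterior is Gamma(α + ΣXᵢ, β + n).
Batch 1: sum of counts S = 48 over n = 9 minutes.
After batch 1: Gamma(α+S, β+n) = Gamma(3.8+48, 5.1+9) = Gamma(51.8, 14.1).
Batch 2: sum of counts S = 58 over n = 11 minutes.
After batch 2: Gamma(α+S, β+n) = Gamma(51.8+58, 14.1+11) = Gamma(109.8, 25.1).
SD = √α/β = √109.8/25.1 = 0.4175.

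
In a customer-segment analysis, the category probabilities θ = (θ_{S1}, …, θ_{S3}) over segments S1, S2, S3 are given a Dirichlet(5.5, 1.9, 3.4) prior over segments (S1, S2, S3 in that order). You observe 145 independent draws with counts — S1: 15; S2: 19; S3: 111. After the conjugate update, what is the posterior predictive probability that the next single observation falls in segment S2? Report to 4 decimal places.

The Dirichlet prior is conjugate to the Multinomial likelihood: each posterior αⱼ = prior αⱼ + observed count nⱼ.
Posterior concentration: (20.5, 20.9, 114.4), total = 155.8.
P(next = S2 | data) = α_{S2}/Σα = 0.1341.

0.1341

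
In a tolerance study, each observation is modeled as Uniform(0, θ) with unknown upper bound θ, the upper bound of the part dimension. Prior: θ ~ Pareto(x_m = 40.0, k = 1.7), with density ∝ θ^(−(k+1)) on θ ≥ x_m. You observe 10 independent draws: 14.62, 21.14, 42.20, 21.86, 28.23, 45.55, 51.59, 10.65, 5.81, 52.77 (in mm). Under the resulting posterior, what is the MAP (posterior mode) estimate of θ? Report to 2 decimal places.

A Pareto(scale x_m, shape k) prior on the upper bound θ of Uniform(0, θ) is conjugate: posterior is Pareto(max(x_m, max xᵢ), k + n).
Sample maximum = 52.77; prior scale x_m = 40.0 → posterior scale = max = 52.77.
Posterior shape = 1.7 + 10 = 11.7.
The Pareto density is decreasing on [x_m, ∞), so the mode is x_m = 52.77.

52.77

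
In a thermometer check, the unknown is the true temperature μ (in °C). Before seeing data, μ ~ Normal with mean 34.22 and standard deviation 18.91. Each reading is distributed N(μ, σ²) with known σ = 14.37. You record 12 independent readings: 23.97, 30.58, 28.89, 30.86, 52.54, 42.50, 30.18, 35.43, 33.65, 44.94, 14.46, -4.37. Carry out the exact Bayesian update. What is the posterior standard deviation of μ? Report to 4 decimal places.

For Normal data with known variance σ², a Normal(μ₀, σ₀²) prior on μ is conjugate. Posterior precision = 1/σ₀² + n/σ²; posterior mean is the precision-weighted average of μ₀ and x̄.
σ₀² = 18.91² = 357.5881, σ² = 14.37² = 206.4969; σ² + n·σ₀² = 206.4969 + 12·357.5881 = 4497.5541.
Posterior precision = 1/σ₀² + n/σ² = 1/357.5881 + 12/206.4969 = (σ² + n·σ₀²)/(σ₀²σ²) = 4497.5541/(357.5881·206.4969); posterior variance σₙ² = σ₀²σ²/(σ² + n·σ₀²) = 357.5881·206.4969/4497.5541 = 16.417998.
Posterior SD = √σₙ² = √(357.5881·206.4969/4497.5541) = 4.0519.

4.0519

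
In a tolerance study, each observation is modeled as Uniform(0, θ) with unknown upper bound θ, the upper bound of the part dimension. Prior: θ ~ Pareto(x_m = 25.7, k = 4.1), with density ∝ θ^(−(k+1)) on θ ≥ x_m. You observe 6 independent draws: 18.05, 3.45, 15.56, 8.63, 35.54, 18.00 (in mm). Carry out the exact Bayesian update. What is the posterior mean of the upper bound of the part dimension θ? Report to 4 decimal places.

A Pareto(scale x_m, shape k) prior on the upper bound θ of Uniform(0, θ) is conjugate: posterior is Pareto(max(x_m, max xᵢ), k + n).
Sample maximum = 35.54; prior scale x_m = 25.7 → posterior scale = max = 35.54.
Posterior shape = 4.1 + 6 = 10.1.
E[θ|data] = k·x_m/(k−1) = 10.1·35.54/9.1 = 39.4455.

39.4455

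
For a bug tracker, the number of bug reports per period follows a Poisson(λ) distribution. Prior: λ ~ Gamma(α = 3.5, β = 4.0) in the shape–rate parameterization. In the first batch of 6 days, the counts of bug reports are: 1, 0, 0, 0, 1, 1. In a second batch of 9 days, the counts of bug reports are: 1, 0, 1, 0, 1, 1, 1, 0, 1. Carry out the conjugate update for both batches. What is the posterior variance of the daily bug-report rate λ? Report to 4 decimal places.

With a Gamma(shape α, rate β) prior, the Poisson likelihood is conjugate: the posterior is Gamma(α + ΣXᵢ, β + n).
Batch 1: sum of counts S = 3 over n = 6 days.
After batch 1: Gamma(α+S, β+n) = Gamma(3.5+3, 4.0+6) = Gamma(6.5, 10.0).
Batch 2: sum of counts S = 6 over n = 9 days.
After batch 2: Gamma(α+S, β+n) = Gamma(6.5+6, 10.0+9) = Gamma(12.5, 19.0).
Var = α/β² = 12.5/19.0² = 0.0346.

0.0346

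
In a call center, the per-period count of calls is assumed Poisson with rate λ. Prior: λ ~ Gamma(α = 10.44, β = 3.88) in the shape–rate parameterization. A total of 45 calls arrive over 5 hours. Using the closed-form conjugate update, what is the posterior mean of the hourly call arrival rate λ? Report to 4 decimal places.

With a Gamma(shape α, rate β) prior, the Poisson likelihood is conjugate: the posterior is Gamma(α + ΣXᵢ, β + n).
Posterior: Gamma(α+S, β+n) = Gamma(10.44+45, 3.88+5) = Gamma(55.44, 8.88).
Posterior mean = α/β = 55.44/8.88 = 6.2432.

6.2432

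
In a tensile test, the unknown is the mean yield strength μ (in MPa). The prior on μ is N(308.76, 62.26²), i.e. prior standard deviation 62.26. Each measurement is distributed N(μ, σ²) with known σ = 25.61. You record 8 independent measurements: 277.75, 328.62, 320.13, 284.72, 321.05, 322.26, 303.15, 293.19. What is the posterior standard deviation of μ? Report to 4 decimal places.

8.9602

For Normal data with known variance σ², a Normal(μ₀, σ₀²) prior on μ is conjugate. Posterior precision = 1/σ₀² + n/σ²; posterior mean is the precision-weighted average of μ₀ and x̄.
σ₀² = 62.26² = 3876.3076, σ² = 25.61² = 655.8721; σ² + n·σ₀² = 655.8721 + 8·3876.3076 = 31666.3329.
Posterior precision = 1/σ₀² + n/σ² = 1/3876.3076 + 8/655.8721 = (σ² + n·σ₀²)/(σ₀²σ²) = 31666.3329/(3876.3076·655.8721); posterior variance σₙ² = σ₀²σ²/(σ² + n·σ₀²) = 3876.3076·655.8721/31666.3329 = 80.285962.
Posterior SD = √σₙ² = √(3876.3076·655.8721/31666.3329) = 8.9602.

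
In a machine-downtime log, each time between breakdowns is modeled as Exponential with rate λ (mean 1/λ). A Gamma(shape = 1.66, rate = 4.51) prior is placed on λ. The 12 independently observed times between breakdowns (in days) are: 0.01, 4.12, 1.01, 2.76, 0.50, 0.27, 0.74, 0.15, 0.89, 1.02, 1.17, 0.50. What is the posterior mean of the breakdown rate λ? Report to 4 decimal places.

0.7739

With a Gamma(shape α, rate β) prior on the exponential rate λ, the posterior after n observations with total T = Σxᵢ is Gamma(α+n, β+T).
Sum of observations T = 13.14 days; n = 12.
Posterior: Gamma(1.66+12, 4.51+13.14) = Gamma(13.66, 17.65).
Posterior mean of λ = α/β = 13.66/17.65 = 0.7739.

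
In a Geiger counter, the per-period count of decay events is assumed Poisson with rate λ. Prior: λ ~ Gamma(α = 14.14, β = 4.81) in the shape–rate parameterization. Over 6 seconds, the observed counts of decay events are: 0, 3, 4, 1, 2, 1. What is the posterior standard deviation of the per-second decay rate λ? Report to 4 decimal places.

0.4638

With a Gamma(shape α, rate β) prior, the Poisson likelihood is conjugate: the posterior is Gamma(α + ΣXᵢ, β + n).
Sum of counts S = 11 over n = 6 seconds.
Posterior: Gamma(α+S, β+n) = Gamma(14.14+11, 4.81+6) = Gamma(25.14, 10.81).
SD = √α/β = √25.14/10.81 = 0.4638.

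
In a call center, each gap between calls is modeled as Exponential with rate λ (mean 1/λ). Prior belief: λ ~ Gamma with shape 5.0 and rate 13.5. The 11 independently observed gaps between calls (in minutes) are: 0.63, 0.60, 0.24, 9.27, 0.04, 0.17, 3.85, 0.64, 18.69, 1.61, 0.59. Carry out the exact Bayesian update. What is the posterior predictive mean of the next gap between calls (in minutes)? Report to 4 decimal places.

With a Gamma(shape α, rate β) prior on the exponential rate λ, the posterior after n observations with total T = Σxᵢ is Gamma(α+n, β+T).
Sum of observations T = 36.33 minutes; n = 11.
Posterior: Gamma(5.0+11, 13.5+36.33) = Gamma(16.0, 49.83).
The predictive distribution for the next observation is Lomax; its mean is β/(α−1) = 49.83/15.0 = 3.3220.

3.3220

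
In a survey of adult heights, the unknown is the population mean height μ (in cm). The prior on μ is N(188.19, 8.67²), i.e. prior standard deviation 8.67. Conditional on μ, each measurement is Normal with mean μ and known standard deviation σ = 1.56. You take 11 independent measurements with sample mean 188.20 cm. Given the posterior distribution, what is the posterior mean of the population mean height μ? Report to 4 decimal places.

188.2000

For Normal data with known variance σ², a Normal(μ₀, σ₀²) prior on μ is conjugate. Posterior precision = 1/σ₀² + n/σ²; posterior mean is the precision-weighted average of μ₀ and x̄.
n·x̄ = 11·188.20 = 2070.2.
σ₀² = 8.67² = 75.1689, σ² = 1.56² = 2.4336; σ² + n·σ₀² = 2.4336 + 11·75.1689 = 829.2915.
Posterior mean = (μ₀/σ₀² + n·x̄/σ²)/(1/σ₀² + n/σ²) = (σ²·μ₀ + σ₀²·n·x̄)/(σ² + n·σ₀²) = (2.4336·188.19 + 75.1689·2070.2)/829.2915 = 156072.635964/829.2915 = 188.2000.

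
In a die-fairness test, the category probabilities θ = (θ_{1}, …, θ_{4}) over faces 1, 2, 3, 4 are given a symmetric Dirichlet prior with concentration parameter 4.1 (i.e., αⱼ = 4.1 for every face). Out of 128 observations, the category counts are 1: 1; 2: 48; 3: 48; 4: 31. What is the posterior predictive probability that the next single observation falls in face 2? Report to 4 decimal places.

The Dirichlet prior is conjugate to the Multinomial likelihood: each posterior αⱼ = prior αⱼ + observed count nⱼ.
Posterior concentration: (5.1, 52.1, 52.1, 35.1), total = 144.4.
P(next = 2 | data) = α_{2}/Σα = 0.3608.

0.3608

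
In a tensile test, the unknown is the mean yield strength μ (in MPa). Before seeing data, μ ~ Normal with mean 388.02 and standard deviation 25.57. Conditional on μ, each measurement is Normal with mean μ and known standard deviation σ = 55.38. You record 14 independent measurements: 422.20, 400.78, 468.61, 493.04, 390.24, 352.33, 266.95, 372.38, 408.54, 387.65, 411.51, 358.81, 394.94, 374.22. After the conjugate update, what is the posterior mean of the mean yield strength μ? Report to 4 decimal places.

391.7609

For Normal data with known variance σ², a Normal(μ₀, σ₀²) prior on μ is conjugate. Posterior precision = 1/σ₀² + n/σ²; posterior mean is the precision-weighted average of μ₀ and x̄.
Σxᵢ = 422.20 + 400.78 + 468.61 + 493.04 + 390.24 + 352.33 + 266.95 + 372.38 + 408.54 + 387.65 + 411.51 + 358.81 + 394.94 + 374.22 = 5502.2, so n·x̄ = 5502.2.
σ₀² = 25.57² = 653.8249, σ² = 55.38² = 3066.9444; σ² + n·σ₀² = 3066.9444 + 14·653.8249 = 12220.493.
Posterior mean = (μ₀/σ₀² + n·x̄/σ²)/(1/σ₀² + n/σ²) = (σ²·μ₀ + σ₀²·n·x̄)/(σ² + n·σ₀²) = (3066.9444·388.02 + 653.8249·5502.2)/12220.493 = 4787511.130868/12220.493 = 391.7609.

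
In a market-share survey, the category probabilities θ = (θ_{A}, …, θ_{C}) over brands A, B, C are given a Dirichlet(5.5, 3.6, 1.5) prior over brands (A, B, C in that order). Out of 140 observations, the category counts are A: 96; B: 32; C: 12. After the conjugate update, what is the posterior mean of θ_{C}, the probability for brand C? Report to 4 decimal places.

0.0896

The Dirichlet prior is conjugate to the Multinomial likelihood: each posterior αⱼ = prior αⱼ + observed count nⱼ.
Posterior concentration: (101.5, 35.6, 13.5), total = 150.6.
E[θ_{C}|data] = α_{C}/Σα = 13.5/150.6 = 0.0896.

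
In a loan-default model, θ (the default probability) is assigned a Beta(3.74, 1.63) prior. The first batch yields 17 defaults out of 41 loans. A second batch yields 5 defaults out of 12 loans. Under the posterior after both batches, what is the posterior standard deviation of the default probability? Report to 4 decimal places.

0.0644

The Beta prior is conjugate to a Binomial/Bernoulli likelihood; the update adds successes to α and failures to β.
After batch 1: Beta(3.74+17, 1.63+24) = Beta(20.74, 25.63).
After batch 2: Beta(20.74+5, 25.63+7) = Beta(25.74, 32.63).
Var = αβ/((α+β)²(α+β+1)) = 25.74·32.63/(58.37²·59.37) = 0.00415221; SD = √0.00415221 = 0.0644.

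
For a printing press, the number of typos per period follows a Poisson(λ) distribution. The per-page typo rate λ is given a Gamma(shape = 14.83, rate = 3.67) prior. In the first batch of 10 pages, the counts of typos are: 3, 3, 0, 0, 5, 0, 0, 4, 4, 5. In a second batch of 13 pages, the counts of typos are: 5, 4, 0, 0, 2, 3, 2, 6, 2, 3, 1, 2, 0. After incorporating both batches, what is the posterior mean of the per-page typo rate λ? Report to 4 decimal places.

2.5808

With a Gamma(shape α, rate β) prior, the Poisson likelihood is conjugate: the posterior is Gamma(α + ΣXᵢ, β + n).
Batch 1: sum of counts S = 24 over n = 10 pages.
After batch 1: Gamma(α+S, β+n) = Gamma(14.83+24, 3.67+10) = Gamma(38.83, 13.67).
Batch 2: sum of counts S = 30 over n = 13 pages.
After batch 2: Gamma(α+S, β+n) = Gamma(38.83+30, 13.67+13) = Gamma(68.83, 26.67).
Posterior mean = α/β = 68.83/26.67 = 2.5808.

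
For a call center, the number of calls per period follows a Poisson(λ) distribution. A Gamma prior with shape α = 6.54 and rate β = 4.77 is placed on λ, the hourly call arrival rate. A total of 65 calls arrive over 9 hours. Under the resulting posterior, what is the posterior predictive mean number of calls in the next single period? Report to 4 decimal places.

With a Gamma(shape α, rate β) prior, the Poisson likelihood is conjugate: the posterior is Gamma(α + ΣXᵢ, β + n).
Posterior: Gamma(α+S, β+n) = Gamma(6.54+65, 4.77+9) = Gamma(71.54, 13.77).
The predictive distribution for one future period is NegBinom with mean α/β = 5.1954.

5.1954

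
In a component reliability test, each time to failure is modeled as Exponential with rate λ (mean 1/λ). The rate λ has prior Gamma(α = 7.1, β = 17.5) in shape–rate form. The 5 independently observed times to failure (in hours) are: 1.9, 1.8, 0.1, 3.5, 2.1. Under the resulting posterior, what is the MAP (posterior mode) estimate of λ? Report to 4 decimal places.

With a Gamma(shape α, rate β) prior on the exponential rate λ, the posterior after n observations with total T = Σxᵢ is Gamma(α+n, β+T).
Sum of observations T = 9.4 hours; n = 5.
Posterior: Gamma(7.1+5, 17.5+9.4) = Gamma(12.1, 26.9).
Mode = (α−1)/β = 0.4126.

0.4126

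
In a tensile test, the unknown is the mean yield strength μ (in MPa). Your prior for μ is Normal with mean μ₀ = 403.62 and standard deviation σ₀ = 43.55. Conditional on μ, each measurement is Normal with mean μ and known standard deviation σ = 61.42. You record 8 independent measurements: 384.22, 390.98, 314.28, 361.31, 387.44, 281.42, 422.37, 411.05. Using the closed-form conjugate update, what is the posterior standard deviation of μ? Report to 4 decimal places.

19.4334

For Normal data with known variance σ², a Normal(μ₀, σ₀²) prior on μ is conjugate. Posterior precision = 1/σ₀² + n/σ²; posterior mean is the precision-weighted average of μ₀ and x̄.
σ₀² = 43.55² = 1896.6025, σ² = 61.42² = 3772.4164; σ² + n·σ₀² = 3772.4164 + 8·1896.6025 = 18945.2364.
Posterior precision = 1/σ₀² + n/σ² = 1/1896.6025 + 8/3772.4164 = (σ² + n·σ₀²)/(σ₀²σ²) = 18945.2364/(1896.6025·3772.4164); posterior variance σₙ² = σ₀²σ²/(σ² + n·σ₀²) = 1896.6025·3772.4164/18945.2364 = 377.655587.
Posterior SD = √σₙ² = √(1896.6025·3772.4164/18945.2364) = 19.4334.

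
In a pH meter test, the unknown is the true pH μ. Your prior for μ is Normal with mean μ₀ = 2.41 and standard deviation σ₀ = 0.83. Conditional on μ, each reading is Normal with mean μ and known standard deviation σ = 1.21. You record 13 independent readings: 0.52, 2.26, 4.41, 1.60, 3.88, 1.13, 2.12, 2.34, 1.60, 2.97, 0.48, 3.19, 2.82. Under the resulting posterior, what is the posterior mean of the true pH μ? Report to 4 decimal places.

2.2771

For Normal data with known variance σ², a Normal(μ₀, σ₀²) prior on μ is conjugate. Posterior precision = 1/σ₀² + n/σ²; posterior mean is the precision-weighted average of μ₀ and x̄.
Σxᵢ = 0.52 + 2.26 + 4.41 + 1.60 + 3.88 + 1.13 + 2.12 + 2.34 + 1.60 + 2.97 + 0.48 + 3.19 + 2.82 = 29.32, so n·x̄ = 29.32.
σ₀² = 0.83² = 0.6889, σ² = 1.21² = 1.4641; σ² + n·σ₀² = 1.4641 + 13·0.6889 = 10.4198.
Posterior mean = (μ₀/σ₀² + n·x̄/σ²)/(1/σ₀² + n/σ²) = (σ²·μ₀ + σ₀²·n·x̄)/(σ² + n·σ₀²) = (1.4641·2.41 + 0.6889·29.32)/10.4198 = 23.727029/10.4198 = 2.2771.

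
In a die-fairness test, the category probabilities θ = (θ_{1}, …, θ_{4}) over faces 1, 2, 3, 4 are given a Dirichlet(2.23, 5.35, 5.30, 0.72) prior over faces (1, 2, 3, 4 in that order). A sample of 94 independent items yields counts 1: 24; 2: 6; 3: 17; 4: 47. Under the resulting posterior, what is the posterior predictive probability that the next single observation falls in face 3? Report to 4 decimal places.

The Dirichlet prior is conjugate to the Multinomial likelihood: each posterior αⱼ = prior αⱼ + observed count nⱼ.
Posterior concentration: (26.23, 11.35, 22.30, 47.72), total = 107.60.
P(next = 3 | data) = α_{3}/Σα = 0.2072.

0.2072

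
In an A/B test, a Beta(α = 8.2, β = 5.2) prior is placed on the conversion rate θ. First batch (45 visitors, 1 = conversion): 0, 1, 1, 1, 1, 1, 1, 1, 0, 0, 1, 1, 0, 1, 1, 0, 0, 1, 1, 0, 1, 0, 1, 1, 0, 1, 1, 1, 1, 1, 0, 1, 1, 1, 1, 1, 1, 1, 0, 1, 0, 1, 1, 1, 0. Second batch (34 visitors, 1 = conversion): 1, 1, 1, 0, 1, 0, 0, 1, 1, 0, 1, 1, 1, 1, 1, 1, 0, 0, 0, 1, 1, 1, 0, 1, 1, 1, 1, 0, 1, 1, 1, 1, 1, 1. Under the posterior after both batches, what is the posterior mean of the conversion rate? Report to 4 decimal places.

0.7056

The Beta prior is conjugate to a Binomial/Bernoulli likelihood; the update adds successes to α and failures to β.
After batch 1: Beta(8.2+32, 5.2+13) = Beta(40.2, 18.2).
After batch 2: Beta(40.2+25, 18.2+9) = Beta(65.2, 27.2).
Posterior mean = α/(α+β) = 65.2/92.4 = 0.7056.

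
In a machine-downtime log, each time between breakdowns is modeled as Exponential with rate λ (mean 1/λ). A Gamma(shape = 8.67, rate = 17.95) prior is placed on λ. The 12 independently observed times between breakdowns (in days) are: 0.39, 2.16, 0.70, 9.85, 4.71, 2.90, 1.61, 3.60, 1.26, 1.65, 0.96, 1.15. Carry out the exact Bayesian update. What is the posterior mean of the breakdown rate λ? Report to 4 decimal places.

With a Gamma(shape α, rate β) prior on the exponential rate λ, the posterior after n observations with total T = Σxᵢ is Gamma(α+n, β+T).
Sum of observations T = 30.94 days; n = 12.
Posterior: Gamma(8.67+12, 17.95+30.94) = Gamma(20.67, 48.89).
Posterior mean of λ = α/β = 20.67/48.89 = 0.4228.

0.4228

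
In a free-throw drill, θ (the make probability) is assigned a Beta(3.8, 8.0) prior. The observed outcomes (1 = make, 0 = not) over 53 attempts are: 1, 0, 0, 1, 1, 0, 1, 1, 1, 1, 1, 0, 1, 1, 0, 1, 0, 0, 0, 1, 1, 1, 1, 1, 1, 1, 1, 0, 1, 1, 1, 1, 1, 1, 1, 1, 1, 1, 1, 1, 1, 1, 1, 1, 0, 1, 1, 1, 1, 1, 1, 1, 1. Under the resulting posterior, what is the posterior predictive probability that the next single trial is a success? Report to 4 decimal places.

0.7222

The Beta prior is conjugate to a Binomial/Bernoulli likelihood; the update adds successes to α and failures to β.
Posterior: Beta(α+k, β+n−k) = Beta(3.8+43, 8.0+10) = Beta(46.8, 18.0).
For a single future Bernoulli trial, P(success | data) = α/(α+β) = 0.7222.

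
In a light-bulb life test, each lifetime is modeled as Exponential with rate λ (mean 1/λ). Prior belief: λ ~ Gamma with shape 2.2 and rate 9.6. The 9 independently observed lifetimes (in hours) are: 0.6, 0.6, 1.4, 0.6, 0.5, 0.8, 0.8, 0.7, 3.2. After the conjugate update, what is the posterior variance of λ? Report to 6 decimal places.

With a Gamma(shape α, rate β) prior on the exponential rate λ, the posterior after n observations with total T = Σxᵢ is Gamma(α+n, β+T).
Sum of observations T = 9.2 hours; n = 9.
Posterior: Gamma(2.2+9, 9.6+9.2) = Gamma(11.2, 18.8).
Var = α/β² = 0.031689.

0.031689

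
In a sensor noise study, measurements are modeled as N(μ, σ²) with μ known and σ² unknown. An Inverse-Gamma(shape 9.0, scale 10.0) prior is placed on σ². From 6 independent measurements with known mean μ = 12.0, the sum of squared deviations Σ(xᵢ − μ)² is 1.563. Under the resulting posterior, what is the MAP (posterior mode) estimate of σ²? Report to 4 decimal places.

0.8293

With known mean μ and an Inverse-Gamma(α, β) prior on σ², the Normal likelihood is conjugate: posterior is Inv-Gamma(α + n/2, β + Σ(xᵢ−μ)²/2).
Posterior: Inv-Gamma(9.0 + 6/2, 10.0 + 1.563/2) = Inv-Gamma(12.00, 10.7815).
Mode = β/(α+1) = 10.7815/13.00 = 0.8293.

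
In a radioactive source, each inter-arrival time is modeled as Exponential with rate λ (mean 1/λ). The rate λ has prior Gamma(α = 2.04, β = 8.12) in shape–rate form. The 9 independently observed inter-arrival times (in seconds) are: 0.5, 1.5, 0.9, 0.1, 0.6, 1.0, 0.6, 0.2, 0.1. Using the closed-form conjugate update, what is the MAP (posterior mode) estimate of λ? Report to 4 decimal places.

With a Gamma(shape α, rate β) prior on the exponential rate λ, the posterior after n observations with total T = Σxᵢ is Gamma(α+n, β+T).
Sum of observations T = 5.5 seconds; n = 9.
Posterior: Gamma(2.04+9, 8.12+5.5) = Gamma(11.04, 13.62).
Mode = (α−1)/β = 0.7372.

0.7372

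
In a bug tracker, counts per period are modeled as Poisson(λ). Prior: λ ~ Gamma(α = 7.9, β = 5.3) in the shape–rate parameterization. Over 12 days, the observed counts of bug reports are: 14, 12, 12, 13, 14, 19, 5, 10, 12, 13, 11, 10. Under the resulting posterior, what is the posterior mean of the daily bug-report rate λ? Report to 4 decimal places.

8.8382

With a Gamma(shape α, rate β) prior, the Poisson likelihood is conjugate: the posterior is Gamma(α + ΣXᵢ, β + n).
Sum of counts S = 145 over n = 12 days.
Posterior: Gamma(α+S, β+n) = Gamma(7.9+145, 5.3+12) = Gamma(152.9, 17.3).
Posterior mean = α/β = 152.9/17.3 = 8.8382.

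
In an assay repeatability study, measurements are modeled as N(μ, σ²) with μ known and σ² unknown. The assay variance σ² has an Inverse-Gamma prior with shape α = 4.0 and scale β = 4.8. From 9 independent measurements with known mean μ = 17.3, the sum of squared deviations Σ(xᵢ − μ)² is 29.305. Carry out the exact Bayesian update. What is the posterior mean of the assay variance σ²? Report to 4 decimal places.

With known mean μ and an Inverse-Gamma(α, β) prior on σ², the Normal likelihood is conjugate: posterior is Inv-Gamma(α + n/2, β + Σ(xᵢ−μ)²/2).
Posterior: Inv-Gamma(4.0 + 9/2, 4.8 + 29.305/2) = Inv-Gamma(8.50, 19.4525).
E[σ²|data] = β/(α−1) = 19.4525/7.50 = 2.5937.

2.5937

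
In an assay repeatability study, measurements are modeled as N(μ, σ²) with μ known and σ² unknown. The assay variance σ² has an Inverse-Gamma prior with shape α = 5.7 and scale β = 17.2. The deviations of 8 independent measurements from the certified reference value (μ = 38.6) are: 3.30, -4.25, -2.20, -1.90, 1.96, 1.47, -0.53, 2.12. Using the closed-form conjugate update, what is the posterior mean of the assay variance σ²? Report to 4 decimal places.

4.7460

With known mean μ and an Inverse-Gamma(α, β) prior on σ², the Normal likelihood is conjugate: posterior is Inv-Gamma(α + n/2, β + Σ(xᵢ−μ)²/2).
Σ(xᵢ−μ)² = (3.30)² + (-4.25)² + (-2.20)² + (-1.90)² + (1.96)² + (1.47)² + (-0.53)² + (2.12)² = 48.1803.
Posterior: Inv-Gamma(5.7 + 8/2, 17.2 + 48.1803/2) = Inv-Gamma(9.70, 41.29015).
E[σ²|data] = β/(α−1) = 41.29015/8.70 = 4.7460.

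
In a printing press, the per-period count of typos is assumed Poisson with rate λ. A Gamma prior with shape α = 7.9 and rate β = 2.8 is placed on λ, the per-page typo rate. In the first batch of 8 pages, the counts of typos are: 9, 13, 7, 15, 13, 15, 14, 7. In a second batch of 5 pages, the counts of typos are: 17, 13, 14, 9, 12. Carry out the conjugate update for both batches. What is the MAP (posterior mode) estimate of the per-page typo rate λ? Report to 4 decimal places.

10.4367

With a Gamma(shape α, rate β) prior, the Poisson likelihood is conjugate: the posterior is Gamma(α + ΣXᵢ, β + n).
Batch 1: sum of counts S = 93 over n = 8 pages.
After batch 1: Gamma(α+S, β+n) = Gamma(7.9+93, 2.8+8) = Gamma(100.9, 10.8).
Batch 2: sum of counts S = 65 over n = 5 pages.
After batch 2: Gamma(α+S, β+n) = Gamma(100.9+65, 10.8+5) = Gamma(165.9, 15.8).
Mode of Gamma(α,β) for α≥1 is (α−1)/β = 164.9/15.8 = 10.4367.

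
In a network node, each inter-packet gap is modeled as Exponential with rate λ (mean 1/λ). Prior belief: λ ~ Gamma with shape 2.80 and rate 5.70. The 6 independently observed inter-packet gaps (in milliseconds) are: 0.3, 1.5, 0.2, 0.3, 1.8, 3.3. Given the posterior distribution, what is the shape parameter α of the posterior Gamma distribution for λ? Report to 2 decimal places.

8.80

With a Gamma(shape α, rate β) prior on the exponential rate λ, the posterior after n observations with total T = Σxᵢ is Gamma(α+n, β+T).
Sum of observations T = 7.4 milliseconds; n = 6.
Posterior: Gamma(2.80+6, 5.70+7.4) = Gamma(8.80, 13.10).
Posterior α = 8.80.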